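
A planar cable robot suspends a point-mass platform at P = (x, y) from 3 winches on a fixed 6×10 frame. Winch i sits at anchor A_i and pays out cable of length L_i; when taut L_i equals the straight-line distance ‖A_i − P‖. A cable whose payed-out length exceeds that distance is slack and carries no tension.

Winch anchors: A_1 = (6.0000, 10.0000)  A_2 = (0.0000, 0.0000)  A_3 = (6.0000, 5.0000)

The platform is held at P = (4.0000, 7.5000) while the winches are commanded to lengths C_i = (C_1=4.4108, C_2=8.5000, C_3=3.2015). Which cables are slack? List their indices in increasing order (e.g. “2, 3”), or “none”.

1

cable 1: L_1 = ‖A_1−P‖ = 3.2016;  C_1 = 4.4108 → slack
cable 2: L_2 = ‖A_2−P‖ = 8.5000;  C_2 = 8.5000 → taut
cable 3: L_3 = ‖A_3−P‖ = 3.2016;  C_3 = 3.2015 → taut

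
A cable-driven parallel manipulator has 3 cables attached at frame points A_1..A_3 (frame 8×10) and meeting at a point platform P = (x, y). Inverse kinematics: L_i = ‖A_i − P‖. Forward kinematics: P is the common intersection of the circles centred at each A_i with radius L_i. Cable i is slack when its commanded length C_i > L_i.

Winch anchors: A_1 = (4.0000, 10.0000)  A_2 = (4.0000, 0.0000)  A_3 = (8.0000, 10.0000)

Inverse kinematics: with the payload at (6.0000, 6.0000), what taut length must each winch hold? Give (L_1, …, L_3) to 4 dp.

(4.4721, 6.3246, 4.4721)

L_1: Δ = A_1−P = (-2.0000, 4.0000) → ‖Δ‖ = √20.0000 = 4.4721
L_2: Δ = A_2−P = (-2.0000, -6.0000) → ‖Δ‖ = √40.0000 = 6.3246
L_3: Δ = A_3−P = (2.0000, 4.0000) → ‖Δ‖ = √20.0000 = 4.4721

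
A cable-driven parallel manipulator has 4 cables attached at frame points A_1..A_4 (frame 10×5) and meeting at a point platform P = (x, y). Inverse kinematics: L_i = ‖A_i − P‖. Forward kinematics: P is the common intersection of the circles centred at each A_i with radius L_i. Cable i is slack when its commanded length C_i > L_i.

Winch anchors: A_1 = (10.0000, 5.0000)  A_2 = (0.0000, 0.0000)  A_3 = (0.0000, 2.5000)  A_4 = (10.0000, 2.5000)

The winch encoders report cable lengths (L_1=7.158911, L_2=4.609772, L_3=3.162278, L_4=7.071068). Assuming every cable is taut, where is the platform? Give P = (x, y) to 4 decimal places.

(3.0000, 3.5000)

expand ‖A_i−P‖²=L_i² and subtract eq 1 (k_i ≔ ‖A_i‖²−L_i²)
k_1 = 100.0000+25.0000−51.2500 = 73.7500
eq1−eq2 → [20.0000  10.0000]·P = 95.0000
eq1−eq3 → [20.0000  5.0000]·P = 77.5000
eq1−eq4 → [0.0000  5.0000]·P = 17.5000
2×2 solve → P = (3.0000, 3.5000)
check cable 4: ‖A_4−P‖² = 50.0000 ≈ L_4² = 50.0000 ✓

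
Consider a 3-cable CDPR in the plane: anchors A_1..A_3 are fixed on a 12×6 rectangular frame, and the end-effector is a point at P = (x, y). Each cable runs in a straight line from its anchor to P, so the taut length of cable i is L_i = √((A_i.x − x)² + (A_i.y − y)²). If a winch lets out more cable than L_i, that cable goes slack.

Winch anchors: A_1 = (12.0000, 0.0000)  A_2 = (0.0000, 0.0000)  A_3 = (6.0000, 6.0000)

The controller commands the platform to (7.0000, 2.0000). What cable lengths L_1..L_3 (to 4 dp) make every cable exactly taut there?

cable 1: Δx=5.0000, Δy=-2.0000; L_1 = √(Δx²+Δy²) = 5.3852
cable 2: Δx=-7.0000, Δy=-2.0000; L_2 = √(Δx²+Δy²) = 7.2801
cable 3: Δx=-1.0000, Δy=4.0000; L_3 = √(Δx²+Δy²) = 4.1231

(5.3852, 7.2801, 4.1231)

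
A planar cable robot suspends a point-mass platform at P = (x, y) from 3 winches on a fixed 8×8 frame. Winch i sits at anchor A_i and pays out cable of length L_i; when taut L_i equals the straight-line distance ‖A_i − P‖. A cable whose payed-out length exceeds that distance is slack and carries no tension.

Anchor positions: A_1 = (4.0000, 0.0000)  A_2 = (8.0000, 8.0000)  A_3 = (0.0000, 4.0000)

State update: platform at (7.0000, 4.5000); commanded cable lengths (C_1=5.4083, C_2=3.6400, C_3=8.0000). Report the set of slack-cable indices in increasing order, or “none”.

3

i=1: geometric 5.4083 vs commanded 5.4083 ⇒ taut
i=2: geometric 3.6401 vs commanded 3.6400 ⇒ taut
i=3: geometric 7.0178 vs commanded 8.0000 ⇒ slack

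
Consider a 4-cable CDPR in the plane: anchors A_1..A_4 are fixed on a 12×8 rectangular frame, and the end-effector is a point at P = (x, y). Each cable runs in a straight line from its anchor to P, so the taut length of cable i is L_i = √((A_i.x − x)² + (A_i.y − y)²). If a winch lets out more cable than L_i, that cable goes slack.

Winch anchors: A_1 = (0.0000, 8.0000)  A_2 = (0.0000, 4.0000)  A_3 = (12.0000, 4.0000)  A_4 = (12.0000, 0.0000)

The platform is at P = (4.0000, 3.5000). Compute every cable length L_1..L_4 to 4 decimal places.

L_1 = √((0.0000−4.0000)² + (8.0000−3.5000)²) = 6.0208
L_2 = √((0.0000−4.0000)² + (4.0000−3.5000)²) = 4.0311
L_3 = √((12.0000−4.0000)² + (4.0000−3.5000)²) = 8.0156
L_4 = √((12.0000−4.0000)² + (0.0000−3.5000)²) = 8.7321

(6.0208, 4.0311, 8.0156, 8.7321)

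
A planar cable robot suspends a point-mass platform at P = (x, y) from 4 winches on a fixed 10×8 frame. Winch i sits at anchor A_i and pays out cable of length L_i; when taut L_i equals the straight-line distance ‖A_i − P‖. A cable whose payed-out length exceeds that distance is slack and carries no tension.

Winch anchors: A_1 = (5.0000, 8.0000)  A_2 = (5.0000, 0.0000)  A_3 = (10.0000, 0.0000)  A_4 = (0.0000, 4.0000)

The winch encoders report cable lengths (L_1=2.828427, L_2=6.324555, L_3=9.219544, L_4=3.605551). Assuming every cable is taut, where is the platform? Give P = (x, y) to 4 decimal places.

circle eqns → linear via eq_j − eq_1; set c_j = A_j·A_j − L_j²
c_1 = 25.0000+64.0000−8.0000 = 81.0000
0.0000·x + 16.0000·y = c_1−c_2 = 96.0000
-10.0000·x + 16.0000·y = c_1−c_3 = 66.0000
10.0000·x + 8.0000·y = c_1−c_4 = 78.0000
solve first two rows → x=3.0000, y=6.0000
check cable 4: ‖A_4−P‖² = 13.0000 ≈ L_4² = 13.0000 ✓

(3.0000, 6.0000)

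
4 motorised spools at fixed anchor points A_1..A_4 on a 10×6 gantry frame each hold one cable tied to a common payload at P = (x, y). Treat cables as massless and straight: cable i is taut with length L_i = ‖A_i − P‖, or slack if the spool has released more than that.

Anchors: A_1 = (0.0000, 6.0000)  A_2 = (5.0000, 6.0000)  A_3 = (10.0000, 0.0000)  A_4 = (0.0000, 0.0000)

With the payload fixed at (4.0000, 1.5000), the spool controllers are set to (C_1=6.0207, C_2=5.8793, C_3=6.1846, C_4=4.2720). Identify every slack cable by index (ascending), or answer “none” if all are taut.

2

cable 1: √((-4.0000)²+(4.5000)²)=6.0208, C_1=6.0207: taut
cable 2: √((1.0000)²+(4.5000)²)=4.6098, C_2=5.8793: slack
cable 3: √((6.0000)²+(-1.5000)²)=6.1847, C_3=6.1846: taut
cable 4: √((-4.0000)²+(-1.5000)²)=4.2720, C_4=4.2720: taut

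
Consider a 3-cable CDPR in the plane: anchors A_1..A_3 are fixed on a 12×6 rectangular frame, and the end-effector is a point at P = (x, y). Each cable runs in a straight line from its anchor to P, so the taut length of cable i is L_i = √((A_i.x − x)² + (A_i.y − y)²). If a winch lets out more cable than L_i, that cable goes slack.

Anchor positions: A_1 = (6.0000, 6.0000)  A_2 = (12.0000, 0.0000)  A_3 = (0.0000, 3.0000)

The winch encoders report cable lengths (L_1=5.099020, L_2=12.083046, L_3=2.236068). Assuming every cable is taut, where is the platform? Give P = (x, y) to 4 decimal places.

circle eqns → linear via eq_j − eq_1; set q_j = A_j·A_j − L_j²
q_1 = 36.0000+36.0000−26.0000 = 46.0000
-12.0000·x + 12.0000·y = q_1−q_2 = 48.0000
12.0000·x + 6.0000·y = q_1−q_3 = 42.0000
solve first two rows → x=1.0000, y=5.0000

(1.0000, 5.0000)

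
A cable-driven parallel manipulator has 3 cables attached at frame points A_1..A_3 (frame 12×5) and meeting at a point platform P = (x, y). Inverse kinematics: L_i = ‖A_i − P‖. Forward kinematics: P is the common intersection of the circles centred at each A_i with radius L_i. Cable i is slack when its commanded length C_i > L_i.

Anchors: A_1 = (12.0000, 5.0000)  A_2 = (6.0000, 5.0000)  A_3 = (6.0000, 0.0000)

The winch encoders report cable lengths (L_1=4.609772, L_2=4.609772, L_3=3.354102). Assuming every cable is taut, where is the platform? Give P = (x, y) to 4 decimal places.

(9.0000, 1.5000)

expand ‖A_i−P‖²=L_i² and subtract eq 1 (k_i ≔ ‖A_i‖²−L_i²)
k_1 = 144.0000+25.0000−21.2500 = 147.7500
eq1−eq2 → [12.0000  0.0000]·P = 108.0000
eq1−eq3 → [12.0000  10.0000]·P = 123.0000
2×2 solve → P = (9.0000, 1.5000)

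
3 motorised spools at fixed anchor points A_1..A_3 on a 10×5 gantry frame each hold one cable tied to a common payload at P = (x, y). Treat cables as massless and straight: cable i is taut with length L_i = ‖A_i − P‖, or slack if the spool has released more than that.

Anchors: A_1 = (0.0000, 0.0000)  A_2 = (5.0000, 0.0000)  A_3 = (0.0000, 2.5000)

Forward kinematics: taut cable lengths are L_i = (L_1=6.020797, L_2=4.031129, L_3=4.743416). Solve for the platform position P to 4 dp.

(4.5000, 4.0000)

circle eqns → linear via eq_j − eq_1; set q_j = A_j·A_j − L_j²
q_1 = 0.0000+0.0000−36.2500 = -36.2500
-10.0000·x + 0.0000·y = q_1−q_2 = -45.0000
0.0000·x − 5.0000·y = q_1−q_3 = -20.0000
solve first two rows → x=4.5000, y=4.0000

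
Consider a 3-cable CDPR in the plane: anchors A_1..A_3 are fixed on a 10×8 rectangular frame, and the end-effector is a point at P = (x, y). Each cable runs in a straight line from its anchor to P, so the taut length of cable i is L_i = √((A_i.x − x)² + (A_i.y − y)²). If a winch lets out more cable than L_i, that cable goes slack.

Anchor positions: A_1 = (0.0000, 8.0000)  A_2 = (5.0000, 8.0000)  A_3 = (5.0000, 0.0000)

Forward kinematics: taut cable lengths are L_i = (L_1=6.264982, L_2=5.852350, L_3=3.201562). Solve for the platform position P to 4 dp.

circle eqns → linear via eq_j − eq_1; set c_j = A_j·A_j − L_j²
c_1 = 0.0000+64.0000−39.2500 = 24.7500
-10.0000·x + 0.0000·y = c_1−c_2 = -30.0000
-10.0000·x + 16.0000·y = c_1−c_3 = 10.0000
solve first two rows → x=3.0000, y=2.5000

(3.0000, 2.5000)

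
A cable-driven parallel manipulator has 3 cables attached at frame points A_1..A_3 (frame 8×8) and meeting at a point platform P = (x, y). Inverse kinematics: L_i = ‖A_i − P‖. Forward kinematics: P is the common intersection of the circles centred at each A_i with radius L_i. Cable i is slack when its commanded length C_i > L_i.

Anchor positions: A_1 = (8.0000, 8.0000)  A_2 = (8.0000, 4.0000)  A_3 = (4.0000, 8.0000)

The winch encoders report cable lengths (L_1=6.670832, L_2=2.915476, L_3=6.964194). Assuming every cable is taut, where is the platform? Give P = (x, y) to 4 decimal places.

each cable: (A_i−P)·(A_i−P) = L_i²; let q_i = ‖A_i‖²−L_i²
q_1 = 64.0000+64.0000−44.5000 = 83.5000
row 1: 0.0000x + 8.0000y = 12.0000  (q_2=71.5000)
row 2: 8.0000x + 0.0000y = 52.0000  (q_3=31.5000)
Cramer on rows 1–2 → x = 6.5000, y = 1.5000

(6.5000, 1.5000)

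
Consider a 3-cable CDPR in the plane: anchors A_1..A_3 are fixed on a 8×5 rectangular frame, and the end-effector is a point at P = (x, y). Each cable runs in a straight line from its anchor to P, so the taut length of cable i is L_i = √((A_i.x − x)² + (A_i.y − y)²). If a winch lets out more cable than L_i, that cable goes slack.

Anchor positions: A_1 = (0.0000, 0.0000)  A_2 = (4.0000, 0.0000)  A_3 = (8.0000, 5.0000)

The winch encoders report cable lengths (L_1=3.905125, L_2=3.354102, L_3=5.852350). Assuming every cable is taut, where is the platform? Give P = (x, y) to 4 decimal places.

(2.5000, 3.0000)

circle eqns → linear via eq_j − eq_1; set q_j = A_j·A_j − L_j²
q_1 = 0.0000+0.0000−15.2500 = -15.2500
-8.0000·x + 0.0000·y = q_1−q_2 = -20.0000
-16.0000·x − 10.0000·y = q_1−q_3 = -70.0000
solve first two rows → x=2.5000, y=3.0000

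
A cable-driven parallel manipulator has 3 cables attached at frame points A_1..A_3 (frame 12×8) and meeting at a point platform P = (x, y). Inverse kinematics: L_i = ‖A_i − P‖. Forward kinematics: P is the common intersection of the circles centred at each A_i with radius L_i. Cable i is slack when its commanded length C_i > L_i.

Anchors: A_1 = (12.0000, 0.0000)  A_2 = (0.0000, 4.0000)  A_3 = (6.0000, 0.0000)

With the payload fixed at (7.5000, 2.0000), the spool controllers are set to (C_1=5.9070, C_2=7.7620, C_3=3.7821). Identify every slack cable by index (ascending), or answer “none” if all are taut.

1, 3

i=1: geometric 4.9244 vs commanded 5.9070 ⇒ slack
i=2: geometric 7.7621 vs commanded 7.7620 ⇒ taut
i=3: geometric 2.5000 vs commanded 3.7821 ⇒ slack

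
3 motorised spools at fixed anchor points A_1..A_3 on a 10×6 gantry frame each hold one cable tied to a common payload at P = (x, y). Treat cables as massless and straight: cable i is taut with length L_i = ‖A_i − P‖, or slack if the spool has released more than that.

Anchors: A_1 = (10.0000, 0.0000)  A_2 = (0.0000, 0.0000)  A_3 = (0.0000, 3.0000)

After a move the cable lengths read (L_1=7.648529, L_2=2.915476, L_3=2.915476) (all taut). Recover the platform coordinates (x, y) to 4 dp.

(2.5000, 1.5000)

expand ‖A_i−P‖²=L_i² and subtract eq 1 (c_i ≔ ‖A_i‖²−L_i²)
c_1 = 100.0000+0.0000−58.5000 = 41.5000
eq1−eq2 → [20.0000  0.0000]·P = 50.0000
eq1−eq3 → [20.0000  -6.0000]·P = 41.0000
2×2 solve → P = (2.5000, 1.5000)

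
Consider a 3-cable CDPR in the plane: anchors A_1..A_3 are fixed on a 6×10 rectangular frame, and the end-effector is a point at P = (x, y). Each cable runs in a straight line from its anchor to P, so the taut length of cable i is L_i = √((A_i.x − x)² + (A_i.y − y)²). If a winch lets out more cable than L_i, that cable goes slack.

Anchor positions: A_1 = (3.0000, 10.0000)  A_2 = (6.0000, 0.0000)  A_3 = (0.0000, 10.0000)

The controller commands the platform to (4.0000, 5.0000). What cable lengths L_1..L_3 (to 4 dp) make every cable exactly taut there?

cable 1: Δx=-1.0000, Δy=5.0000; L_1 = √(Δx²+Δy²) = 5.0990
cable 2: Δx=2.0000, Δy=-5.0000; L_2 = √(Δx²+Δy²) = 5.3852
cable 3: Δx=-4.0000, Δy=5.0000; L_3 = √(Δx²+Δy²) = 6.4031

(5.0990, 5.3852, 6.4031)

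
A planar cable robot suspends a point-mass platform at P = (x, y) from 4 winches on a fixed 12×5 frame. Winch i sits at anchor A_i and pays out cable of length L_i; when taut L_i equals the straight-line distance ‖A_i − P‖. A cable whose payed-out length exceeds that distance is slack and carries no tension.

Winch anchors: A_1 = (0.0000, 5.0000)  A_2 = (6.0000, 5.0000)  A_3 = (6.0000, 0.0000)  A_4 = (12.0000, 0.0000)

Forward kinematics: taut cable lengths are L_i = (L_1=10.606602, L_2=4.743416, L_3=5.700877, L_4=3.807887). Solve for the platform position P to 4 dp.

(10.5000, 3.5000)

expand ‖A_i−P‖²=L_i² and subtract eq 1 (c_i ≔ ‖A_i‖²−L_i²)
c_1 = 0.0000+25.0000−112.5000 = -87.5000
eq1−eq2 → [-12.0000  0.0000]·P = -126.0000
eq1−eq3 → [-12.0000  10.0000]·P = -91.0000
eq1−eq4 → [-24.0000  10.0000]·P = -217.0000
2×2 solve → P = (10.5000, 3.5000)
check cable 4: ‖A_4−P‖² = 14.5000 ≈ L_4² = 14.5000 ✓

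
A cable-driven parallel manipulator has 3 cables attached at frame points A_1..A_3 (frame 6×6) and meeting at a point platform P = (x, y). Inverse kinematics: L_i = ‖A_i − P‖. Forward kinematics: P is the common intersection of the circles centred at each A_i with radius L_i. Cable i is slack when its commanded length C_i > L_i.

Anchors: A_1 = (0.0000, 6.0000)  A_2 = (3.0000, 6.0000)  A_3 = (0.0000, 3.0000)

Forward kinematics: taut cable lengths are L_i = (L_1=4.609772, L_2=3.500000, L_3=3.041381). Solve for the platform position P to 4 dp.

(3.0000, 2.5000)

each cable: (A_i−P)·(A_i−P) = L_i²; let k_i = ‖A_i‖²−L_i²
k_1 = 0.0000+36.0000−21.2500 = 14.7500
row 1: -6.0000x + 0.0000y = -18.0000  (k_2=32.7500)
row 2: 0.0000x + 6.0000y = 15.0000  (k_3=-0.2500)
Cramer on rows 1–2 → x = 3.0000, y = 2.5000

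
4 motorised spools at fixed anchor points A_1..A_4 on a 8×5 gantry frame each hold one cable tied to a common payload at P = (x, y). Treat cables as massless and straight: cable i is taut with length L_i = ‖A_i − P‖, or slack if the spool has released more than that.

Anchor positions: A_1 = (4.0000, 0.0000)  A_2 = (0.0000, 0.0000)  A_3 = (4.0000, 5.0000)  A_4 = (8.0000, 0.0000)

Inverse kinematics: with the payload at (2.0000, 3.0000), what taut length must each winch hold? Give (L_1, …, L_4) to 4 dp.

L_1 = √((4.0000−2.0000)² + (0.0000−3.0000)²) = 3.6056
L_2 = √((0.0000−2.0000)² + (0.0000−3.0000)²) = 3.6056
L_3 = √((4.0000−2.0000)² + (5.0000−3.0000)²) = 2.8284
L_4 = √((8.0000−2.0000)² + (0.0000−3.0000)²) = 6.7082

(3.6056, 3.6056, 2.8284, 6.7082)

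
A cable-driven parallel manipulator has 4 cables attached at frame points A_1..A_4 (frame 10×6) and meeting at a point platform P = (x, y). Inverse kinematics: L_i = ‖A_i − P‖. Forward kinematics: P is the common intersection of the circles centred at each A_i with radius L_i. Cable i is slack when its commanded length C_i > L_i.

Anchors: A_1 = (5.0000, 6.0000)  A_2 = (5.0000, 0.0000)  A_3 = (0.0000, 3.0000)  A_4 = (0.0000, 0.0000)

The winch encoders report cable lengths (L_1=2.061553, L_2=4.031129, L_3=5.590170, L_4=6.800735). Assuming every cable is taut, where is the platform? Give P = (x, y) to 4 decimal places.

(5.5000, 4.0000)

expand ‖A_i−P‖²=L_i² and subtract eq 1 (c_i ≔ ‖A_i‖²−L_i²)
c_1 = 25.0000+36.0000−4.2500 = 56.7500
eq1−eq2 → [0.0000  12.0000]·P = 48.0000
eq1−eq3 → [10.0000  6.0000]·P = 79.0000
eq1−eq4 → [10.0000  12.0000]·P = 103.0000
2×2 solve → P = (5.5000, 4.0000)
check cable 4: ‖A_4−P‖² = 46.2500 ≈ L_4² = 46.2500 ✓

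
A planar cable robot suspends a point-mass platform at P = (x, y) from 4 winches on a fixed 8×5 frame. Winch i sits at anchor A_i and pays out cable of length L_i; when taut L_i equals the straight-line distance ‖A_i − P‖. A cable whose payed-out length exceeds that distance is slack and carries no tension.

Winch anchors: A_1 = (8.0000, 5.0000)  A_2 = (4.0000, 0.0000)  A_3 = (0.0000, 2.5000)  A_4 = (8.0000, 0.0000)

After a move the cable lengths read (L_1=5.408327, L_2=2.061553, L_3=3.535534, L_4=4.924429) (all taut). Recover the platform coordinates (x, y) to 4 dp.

expand ‖A_i−P‖²=L_i² and subtract eq 1 (c_i ≔ ‖A_i‖²−L_i²)
c_1 = 64.0000+25.0000−29.2500 = 59.7500
eq1−eq2 → [8.0000  10.0000]·P = 48.0000
eq1−eq3 → [16.0000  5.0000]·P = 66.0000
eq1−eq4 → [0.0000  10.0000]·P = 20.0000
2×2 solve → P = (3.5000, 2.0000)
check cable 4: ‖A_4−P‖² = 24.2500 ≈ L_4² = 24.2500 ✓

(3.5000, 2.0000)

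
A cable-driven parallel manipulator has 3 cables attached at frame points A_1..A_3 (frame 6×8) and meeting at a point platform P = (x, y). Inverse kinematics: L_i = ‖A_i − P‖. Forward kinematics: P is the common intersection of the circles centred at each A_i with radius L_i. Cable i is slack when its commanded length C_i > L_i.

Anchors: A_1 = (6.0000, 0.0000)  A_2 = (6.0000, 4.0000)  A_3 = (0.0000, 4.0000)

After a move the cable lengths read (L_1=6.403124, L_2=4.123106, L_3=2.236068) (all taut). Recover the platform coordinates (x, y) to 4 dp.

expand ‖A_i−P‖²=L_i² and subtract eq 1 (c_i ≔ ‖A_i‖²−L_i²)
c_1 = 36.0000+0.0000−41.0000 = -5.0000
eq1−eq2 → [0.0000  -8.0000]·P = -40.0000
eq1−eq3 → [12.0000  -8.0000]·P = -16.0000
2×2 solve → P = (2.0000, 5.0000)

(2.0000, 5.0000)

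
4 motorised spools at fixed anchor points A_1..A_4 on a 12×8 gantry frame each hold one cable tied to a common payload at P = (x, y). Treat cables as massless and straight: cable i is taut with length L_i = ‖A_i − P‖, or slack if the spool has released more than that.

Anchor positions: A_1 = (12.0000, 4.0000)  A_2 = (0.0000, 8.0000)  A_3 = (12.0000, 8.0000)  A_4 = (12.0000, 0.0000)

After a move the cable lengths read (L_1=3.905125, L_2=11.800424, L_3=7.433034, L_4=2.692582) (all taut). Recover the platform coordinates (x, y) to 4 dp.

(9.5000, 1.0000)

circle eqns → linear via eq_j − eq_1; set q_j = A_j·A_j − L_j²
q_1 = 144.0000+16.0000−15.2500 = 144.7500
24.0000·x − 8.0000·y = q_1−q_2 = 220.0000
0.0000·x − 8.0000·y = q_1−q_3 = -8.0000
0.0000·x + 8.0000·y = q_1−q_4 = 8.0000
solve first two rows → x=9.5000, y=1.0000
check cable 4: ‖A_4−P‖² = 7.2500 ≈ L_4² = 7.2500 ✓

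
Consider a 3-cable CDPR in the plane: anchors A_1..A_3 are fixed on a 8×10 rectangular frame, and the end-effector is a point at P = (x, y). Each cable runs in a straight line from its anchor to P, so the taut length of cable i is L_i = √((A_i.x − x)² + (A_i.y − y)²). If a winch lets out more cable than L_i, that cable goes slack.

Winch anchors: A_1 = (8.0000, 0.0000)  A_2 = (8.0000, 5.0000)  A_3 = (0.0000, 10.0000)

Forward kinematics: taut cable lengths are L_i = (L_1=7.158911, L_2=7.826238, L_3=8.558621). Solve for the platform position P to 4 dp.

(1.0000, 1.5000)

expand ‖A_i−P‖²=L_i² and subtract eq 1 (k_i ≔ ‖A_i‖²−L_i²)
k_1 = 64.0000+0.0000−51.2500 = 12.7500
eq1−eq2 → [0.0000  -10.0000]·P = -15.0000
eq1−eq3 → [16.0000  -20.0000]·P = -14.0000
2×2 solve → P = (1.0000, 1.5000)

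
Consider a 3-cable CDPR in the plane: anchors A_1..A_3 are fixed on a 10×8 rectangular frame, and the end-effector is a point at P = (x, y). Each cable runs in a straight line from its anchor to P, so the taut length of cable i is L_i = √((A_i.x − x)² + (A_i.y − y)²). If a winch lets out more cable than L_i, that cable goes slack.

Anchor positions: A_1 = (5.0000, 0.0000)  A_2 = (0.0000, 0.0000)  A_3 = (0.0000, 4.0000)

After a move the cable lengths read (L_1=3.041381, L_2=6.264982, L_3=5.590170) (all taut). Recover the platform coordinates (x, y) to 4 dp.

(5.5000, 3.0000)

each cable: (A_i−P)·(A_i−P) = L_i²; let q_i = ‖A_i‖²−L_i²
q_1 = 25.0000+0.0000−9.2500 = 15.7500
row 1: 10.0000x + 0.0000y = 55.0000  (q_2=-39.2500)
row 2: 10.0000x − 8.0000y = 31.0000  (q_3=-15.2500)
Cramer on rows 1–2 → x = 5.5000, y = 3.0000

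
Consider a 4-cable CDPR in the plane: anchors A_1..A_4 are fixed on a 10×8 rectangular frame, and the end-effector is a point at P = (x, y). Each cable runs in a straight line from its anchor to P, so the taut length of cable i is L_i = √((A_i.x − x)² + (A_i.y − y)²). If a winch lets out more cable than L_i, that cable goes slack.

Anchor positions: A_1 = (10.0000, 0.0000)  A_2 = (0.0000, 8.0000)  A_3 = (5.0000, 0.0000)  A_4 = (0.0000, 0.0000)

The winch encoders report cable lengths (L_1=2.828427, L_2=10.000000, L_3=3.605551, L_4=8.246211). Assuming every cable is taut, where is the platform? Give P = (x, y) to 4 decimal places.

(8.0000, 2.0000)

circle eqns → linear via eq_j − eq_1; set q_j = A_j·A_j − L_j²
q_1 = 100.0000+0.0000−8.0000 = 92.0000
20.0000·x − 16.0000·y = q_1−q_2 = 128.0000
10.0000·x + 0.0000·y = q_1−q_3 = 80.0000
20.0000·x + 0.0000·y = q_1−q_4 = 160.0000
solve first two rows → x=8.0000, y=2.0000
check cable 4: ‖A_4−P‖² = 68.0000 ≈ L_4² = 68.0000 ✓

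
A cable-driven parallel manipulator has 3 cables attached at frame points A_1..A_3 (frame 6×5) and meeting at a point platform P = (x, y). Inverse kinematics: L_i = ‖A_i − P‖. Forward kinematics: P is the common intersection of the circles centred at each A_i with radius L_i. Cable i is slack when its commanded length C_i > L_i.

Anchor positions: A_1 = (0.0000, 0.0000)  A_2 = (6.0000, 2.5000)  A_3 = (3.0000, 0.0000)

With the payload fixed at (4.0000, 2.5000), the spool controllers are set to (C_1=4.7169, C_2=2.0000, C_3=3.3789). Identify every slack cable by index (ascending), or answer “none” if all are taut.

i=1: geometric 4.7170 vs commanded 4.7169 ⇒ taut
i=2: geometric 2.0000 vs commanded 2.0000 ⇒ taut
i=3: geometric 2.6926 vs commanded 3.3789 ⇒ slack

3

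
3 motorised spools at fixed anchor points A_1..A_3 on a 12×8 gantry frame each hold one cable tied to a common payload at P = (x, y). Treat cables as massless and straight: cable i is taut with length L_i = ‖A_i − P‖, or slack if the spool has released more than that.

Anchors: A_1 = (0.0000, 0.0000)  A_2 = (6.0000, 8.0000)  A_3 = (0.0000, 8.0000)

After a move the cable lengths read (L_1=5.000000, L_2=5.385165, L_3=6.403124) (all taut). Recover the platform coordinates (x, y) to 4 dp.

(4.0000, 3.0000)

circle eqns → linear via eq_j − eq_1; set c_j = A_j·A_j − L_j²
c_1 = 0.0000+0.0000−25.0000 = -25.0000
-12.0000·x − 16.0000·y = c_1−c_2 = -96.0000
0.0000·x − 16.0000·y = c_1−c_3 = -48.0000
solve first two rows → x=4.0000, y=3.0000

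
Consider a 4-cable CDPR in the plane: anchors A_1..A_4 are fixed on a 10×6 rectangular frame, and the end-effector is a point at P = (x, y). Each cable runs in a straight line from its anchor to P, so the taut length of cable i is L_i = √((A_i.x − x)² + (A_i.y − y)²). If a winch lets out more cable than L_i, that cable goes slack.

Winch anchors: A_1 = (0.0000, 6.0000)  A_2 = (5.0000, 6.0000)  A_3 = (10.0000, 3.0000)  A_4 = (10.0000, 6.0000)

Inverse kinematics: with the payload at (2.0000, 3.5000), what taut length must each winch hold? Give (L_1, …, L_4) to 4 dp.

cable 1: Δx=-2.0000, Δy=2.5000; L_1 = √(Δx²+Δy²) = 3.2016
cable 2: Δx=3.0000, Δy=2.5000; L_2 = √(Δx²+Δy²) = 3.9051
cable 3: Δx=8.0000, Δy=-0.5000; L_3 = √(Δx²+Δy²) = 8.0156
cable 4: Δx=8.0000, Δy=2.5000; L_4 = √(Δx²+Δy²) = 8.3815

(3.2016, 3.9051, 8.0156, 8.3815)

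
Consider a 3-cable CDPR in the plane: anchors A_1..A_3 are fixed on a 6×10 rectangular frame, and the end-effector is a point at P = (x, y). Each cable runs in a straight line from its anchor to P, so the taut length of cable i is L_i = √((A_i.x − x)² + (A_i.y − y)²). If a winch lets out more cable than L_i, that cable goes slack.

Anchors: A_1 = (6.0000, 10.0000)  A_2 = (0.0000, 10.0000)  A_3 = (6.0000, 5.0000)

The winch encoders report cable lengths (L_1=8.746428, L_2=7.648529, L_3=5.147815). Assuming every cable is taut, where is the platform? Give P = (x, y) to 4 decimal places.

each cable: (A_i−P)·(A_i−P) = L_i²; let k_i = ‖A_i‖²−L_i²
k_1 = 36.0000+100.0000−76.5000 = 59.5000
row 1: 12.0000x + 0.0000y = 18.0000  (k_2=41.5000)
row 2: 0.0000x + 10.0000y = 25.0000  (k_3=34.5000)
Cramer on rows 1–2 → x = 1.5000, y = 2.5000

(1.5000, 2.5000)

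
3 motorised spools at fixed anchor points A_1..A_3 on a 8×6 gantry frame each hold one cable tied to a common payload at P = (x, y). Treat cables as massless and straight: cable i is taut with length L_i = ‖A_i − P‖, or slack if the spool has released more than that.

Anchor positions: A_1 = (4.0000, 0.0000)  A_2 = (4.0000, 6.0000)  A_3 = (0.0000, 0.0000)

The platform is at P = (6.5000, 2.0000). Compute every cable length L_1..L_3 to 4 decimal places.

cable 1: Δx=-2.5000, Δy=-2.0000; L_1 = √(Δx²+Δy²) = 3.2016
cable 2: Δx=-2.5000, Δy=4.0000; L_2 = √(Δx²+Δy²) = 4.7170
cable 3: Δx=-6.5000, Δy=-2.0000; L_3 = √(Δx²+Δy²) = 6.8007

(3.2016, 4.7170, 6.8007)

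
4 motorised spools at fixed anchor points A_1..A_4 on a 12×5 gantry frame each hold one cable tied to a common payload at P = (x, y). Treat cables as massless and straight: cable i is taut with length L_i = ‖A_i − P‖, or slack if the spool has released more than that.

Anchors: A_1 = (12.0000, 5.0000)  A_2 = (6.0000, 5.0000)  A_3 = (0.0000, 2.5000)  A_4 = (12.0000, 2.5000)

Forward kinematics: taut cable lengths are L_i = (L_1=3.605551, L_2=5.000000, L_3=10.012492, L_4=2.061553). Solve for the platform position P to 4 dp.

(10.0000, 2.0000)

circle eqns → linear via eq_j − eq_1; set q_j = A_j·A_j − L_j²
q_1 = 144.0000+25.0000−13.0000 = 156.0000
12.0000·x + 0.0000·y = q_1−q_2 = 120.0000
24.0000·x + 5.0000·y = q_1−q_3 = 250.0000
0.0000·x + 5.0000·y = q_1−q_4 = 10.0000
solve first two rows → x=10.0000, y=2.0000
check cable 4: ‖A_4−P‖² = 4.2500 ≈ L_4² = 4.2500 ✓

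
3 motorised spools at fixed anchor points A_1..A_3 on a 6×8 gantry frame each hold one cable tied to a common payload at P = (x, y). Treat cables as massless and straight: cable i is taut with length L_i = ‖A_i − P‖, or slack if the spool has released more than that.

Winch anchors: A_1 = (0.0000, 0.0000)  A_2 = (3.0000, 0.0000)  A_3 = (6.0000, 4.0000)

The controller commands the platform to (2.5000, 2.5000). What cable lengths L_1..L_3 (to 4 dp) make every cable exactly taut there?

L_1: Δ = A_1−P = (-2.5000, -2.5000) → ‖Δ‖ = √12.5000 = 3.5355
L_2: Δ = A_2−P = (0.5000, -2.5000) → ‖Δ‖ = √6.5000 = 2.5495
L_3: Δ = A_3−P = (3.5000, 1.5000) → ‖Δ‖ = √14.5000 = 3.8079

(3.5355, 2.5495, 3.8079)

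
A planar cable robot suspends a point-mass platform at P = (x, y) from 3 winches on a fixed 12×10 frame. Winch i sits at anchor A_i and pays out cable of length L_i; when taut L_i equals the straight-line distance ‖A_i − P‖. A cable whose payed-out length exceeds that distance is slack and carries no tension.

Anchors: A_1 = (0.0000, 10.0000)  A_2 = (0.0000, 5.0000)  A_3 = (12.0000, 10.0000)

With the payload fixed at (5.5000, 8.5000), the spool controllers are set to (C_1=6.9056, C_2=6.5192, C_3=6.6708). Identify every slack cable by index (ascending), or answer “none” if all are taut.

cable 1: L_1 = ‖A_1−P‖ = 5.7009;  C_1 = 6.9056 → slack
cable 2: L_2 = ‖A_2−P‖ = 6.5192;  C_2 = 6.5192 → taut
cable 3: L_3 = ‖A_3−P‖ = 6.6708;  C_3 = 6.6708 → taut

1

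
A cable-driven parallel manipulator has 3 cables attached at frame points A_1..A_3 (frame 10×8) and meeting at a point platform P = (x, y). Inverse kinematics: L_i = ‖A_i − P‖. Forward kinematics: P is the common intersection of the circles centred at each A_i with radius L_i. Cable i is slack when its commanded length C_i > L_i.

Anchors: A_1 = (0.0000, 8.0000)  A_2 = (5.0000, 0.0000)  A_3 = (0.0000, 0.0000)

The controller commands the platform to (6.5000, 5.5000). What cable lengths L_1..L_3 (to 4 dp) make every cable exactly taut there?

(6.9642, 5.7009, 8.5147)

L_1 = √((0.0000−6.5000)² + (8.0000−5.5000)²) = 6.9642
L_2 = √((5.0000−6.5000)² + (0.0000−5.5000)²) = 5.7009
L_3 = √((0.0000−6.5000)² + (0.0000−5.5000)²) = 8.5147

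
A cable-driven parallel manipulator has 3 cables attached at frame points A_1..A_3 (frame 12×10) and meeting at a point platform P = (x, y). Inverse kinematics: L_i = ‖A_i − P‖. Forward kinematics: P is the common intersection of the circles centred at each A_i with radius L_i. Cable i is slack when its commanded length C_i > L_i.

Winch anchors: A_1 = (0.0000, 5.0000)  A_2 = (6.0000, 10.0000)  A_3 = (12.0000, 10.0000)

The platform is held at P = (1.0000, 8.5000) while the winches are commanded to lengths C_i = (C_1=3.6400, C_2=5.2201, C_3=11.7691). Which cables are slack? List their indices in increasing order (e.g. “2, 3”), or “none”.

3

cable 1: √((-1.0000)²+(-3.5000)²)=3.6401, C_1=3.6400: taut
cable 2: √((5.0000)²+(1.5000)²)=5.2202, C_2=5.2201: taut
cable 3: √((11.0000)²+(1.5000)²)=11.1018, C_3=11.7691: slack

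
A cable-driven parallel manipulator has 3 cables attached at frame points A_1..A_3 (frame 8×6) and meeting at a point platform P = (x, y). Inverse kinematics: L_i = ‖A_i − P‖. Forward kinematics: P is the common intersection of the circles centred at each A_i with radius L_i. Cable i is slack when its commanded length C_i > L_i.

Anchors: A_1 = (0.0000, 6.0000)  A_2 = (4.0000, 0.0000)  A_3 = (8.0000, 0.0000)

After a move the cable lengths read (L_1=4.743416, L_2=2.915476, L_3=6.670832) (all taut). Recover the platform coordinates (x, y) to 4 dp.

expand ‖A_i−P‖²=L_i² and subtract eq 1 (c_i ≔ ‖A_i‖²−L_i²)
c_1 = 0.0000+36.0000−22.5000 = 13.5000
eq1−eq2 → [-8.0000  12.0000]·P = 6.0000
eq1−eq3 → [-16.0000  12.0000]·P = -6.0000
2×2 solve → P = (1.5000, 1.5000)

(1.5000, 1.5000)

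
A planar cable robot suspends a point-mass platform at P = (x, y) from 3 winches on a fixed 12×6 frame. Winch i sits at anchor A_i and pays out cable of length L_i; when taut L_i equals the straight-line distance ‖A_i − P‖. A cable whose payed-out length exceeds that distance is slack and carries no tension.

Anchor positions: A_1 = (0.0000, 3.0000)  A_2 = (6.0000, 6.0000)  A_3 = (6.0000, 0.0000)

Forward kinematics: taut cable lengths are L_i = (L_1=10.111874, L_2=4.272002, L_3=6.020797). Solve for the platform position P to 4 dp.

(10.0000, 4.5000)

expand ‖A_i−P‖²=L_i² and subtract eq 1 (q_i ≔ ‖A_i‖²−L_i²)
q_1 = 0.0000+9.0000−102.2500 = -93.2500
eq1−eq2 → [-12.0000  -6.0000]·P = -147.0000
eq1−eq3 → [-12.0000  6.0000]·P = -93.0000
2×2 solve → P = (10.0000, 4.5000)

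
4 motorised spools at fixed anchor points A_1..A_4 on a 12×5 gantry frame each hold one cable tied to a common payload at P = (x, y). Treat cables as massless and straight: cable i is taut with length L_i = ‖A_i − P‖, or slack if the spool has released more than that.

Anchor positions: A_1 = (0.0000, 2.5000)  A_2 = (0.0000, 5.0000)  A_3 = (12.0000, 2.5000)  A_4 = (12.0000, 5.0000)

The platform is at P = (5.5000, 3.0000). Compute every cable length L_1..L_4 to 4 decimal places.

(5.5227, 5.8523, 6.5192, 6.8007)

L_1: Δ = A_1−P = (-5.5000, -0.5000) → ‖Δ‖ = √30.5000 = 5.5227
L_2: Δ = A_2−P = (-5.5000, 2.0000) → ‖Δ‖ = √34.2500 = 5.8523
L_3: Δ = A_3−P = (6.5000, -0.5000) → ‖Δ‖ = √42.5000 = 6.5192
L_4: Δ = A_4−P = (6.5000, 2.0000) → ‖Δ‖ = √46.2500 = 6.8007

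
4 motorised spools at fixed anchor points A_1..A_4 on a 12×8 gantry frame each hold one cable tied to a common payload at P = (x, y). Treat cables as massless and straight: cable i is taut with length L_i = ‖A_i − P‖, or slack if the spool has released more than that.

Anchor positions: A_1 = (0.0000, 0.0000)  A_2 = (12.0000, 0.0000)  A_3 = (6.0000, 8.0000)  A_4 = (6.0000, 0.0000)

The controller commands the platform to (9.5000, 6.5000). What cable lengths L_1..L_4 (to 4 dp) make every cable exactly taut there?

(11.5109, 6.9642, 3.8079, 7.3824)

cable 1: Δx=-9.5000, Δy=-6.5000; L_1 = √(Δx²+Δy²) = 11.5109
cable 2: Δx=2.5000, Δy=-6.5000; L_2 = √(Δx²+Δy²) = 6.9642
cable 3: Δx=-3.5000, Δy=1.5000; L_3 = √(Δx²+Δy²) = 3.8079
cable 4: Δx=-3.5000, Δy=-6.5000; L_4 = √(Δx²+Δy²) = 7.3824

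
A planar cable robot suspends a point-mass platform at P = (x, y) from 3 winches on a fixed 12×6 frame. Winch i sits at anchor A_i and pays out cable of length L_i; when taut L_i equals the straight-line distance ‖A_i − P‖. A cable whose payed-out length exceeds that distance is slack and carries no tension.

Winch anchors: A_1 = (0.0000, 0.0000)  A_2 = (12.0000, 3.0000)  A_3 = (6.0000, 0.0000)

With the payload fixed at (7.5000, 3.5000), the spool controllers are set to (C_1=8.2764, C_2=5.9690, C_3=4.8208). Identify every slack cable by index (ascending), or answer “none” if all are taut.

2, 3

cable 1: L_1 = ‖A_1−P‖ = 8.2765;  C_1 = 8.2764 → taut
cable 2: L_2 = ‖A_2−P‖ = 4.5277;  C_2 = 5.9690 → slack
cable 3: L_3 = ‖A_3−P‖ = 3.8079;  C_3 = 4.8208 → slack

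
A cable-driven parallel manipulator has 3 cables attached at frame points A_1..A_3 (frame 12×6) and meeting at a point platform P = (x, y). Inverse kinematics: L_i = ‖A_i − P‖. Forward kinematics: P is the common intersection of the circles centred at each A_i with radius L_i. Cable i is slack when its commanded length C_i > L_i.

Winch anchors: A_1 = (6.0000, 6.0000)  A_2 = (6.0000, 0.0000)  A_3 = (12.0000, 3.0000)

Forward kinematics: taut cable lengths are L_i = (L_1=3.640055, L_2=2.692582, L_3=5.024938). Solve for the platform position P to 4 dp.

(7.0000, 2.5000)

circle eqns → linear via eq_j − eq_1; set k_j = A_j·A_j − L_j²
k_1 = 36.0000+36.0000−13.2500 = 58.7500
0.0000·x + 12.0000·y = k_1−k_2 = 30.0000
-12.0000·x + 6.0000·y = k_1−k_3 = -69.0000
solve first two rows → x=7.0000, y=2.5000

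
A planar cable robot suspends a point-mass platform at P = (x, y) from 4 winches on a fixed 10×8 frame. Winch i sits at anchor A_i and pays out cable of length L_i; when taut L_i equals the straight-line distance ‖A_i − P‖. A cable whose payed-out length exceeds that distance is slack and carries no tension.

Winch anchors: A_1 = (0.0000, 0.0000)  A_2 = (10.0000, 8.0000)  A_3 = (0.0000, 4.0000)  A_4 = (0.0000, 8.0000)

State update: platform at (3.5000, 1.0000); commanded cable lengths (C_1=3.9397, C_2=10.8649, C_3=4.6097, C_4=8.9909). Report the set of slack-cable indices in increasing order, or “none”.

1, 2, 4

cable 1: √((-3.5000)²+(-1.0000)²)=3.6401, C_1=3.9397: slack
cable 2: √((6.5000)²+(7.0000)²)=9.5525, C_2=10.8649: slack
cable 3: √((-3.5000)²+(3.0000)²)=4.6098, C_3=4.6097: taut
cable 4: √((-3.5000)²+(7.0000)²)=7.8262, C_4=8.9909: slack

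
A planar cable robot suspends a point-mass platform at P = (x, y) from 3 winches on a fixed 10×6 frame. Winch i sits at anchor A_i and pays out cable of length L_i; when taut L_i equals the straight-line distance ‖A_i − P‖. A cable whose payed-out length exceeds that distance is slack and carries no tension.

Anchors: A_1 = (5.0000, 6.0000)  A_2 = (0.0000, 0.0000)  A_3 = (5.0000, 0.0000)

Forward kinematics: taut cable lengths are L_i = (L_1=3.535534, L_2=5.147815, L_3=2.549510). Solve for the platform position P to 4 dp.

expand ‖A_i−P‖²=L_i² and subtract eq 1 (c_i ≔ ‖A_i‖²−L_i²)
c_1 = 25.0000+36.0000−12.5000 = 48.5000
eq1−eq2 → [10.0000  12.0000]·P = 75.0000
eq1−eq3 → [0.0000  12.0000]·P = 30.0000
2×2 solve → P = (4.5000, 2.5000)

(4.5000, 2.5000)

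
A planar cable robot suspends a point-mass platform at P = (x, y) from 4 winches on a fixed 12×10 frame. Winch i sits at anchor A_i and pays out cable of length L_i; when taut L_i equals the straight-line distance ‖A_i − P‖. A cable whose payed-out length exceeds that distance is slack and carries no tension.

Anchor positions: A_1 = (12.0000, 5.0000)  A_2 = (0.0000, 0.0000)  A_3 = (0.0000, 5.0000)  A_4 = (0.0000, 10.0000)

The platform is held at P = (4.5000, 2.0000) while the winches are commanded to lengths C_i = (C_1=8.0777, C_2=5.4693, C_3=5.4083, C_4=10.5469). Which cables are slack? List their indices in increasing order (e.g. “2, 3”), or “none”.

2, 4

cable 1: L_1 = ‖A_1−P‖ = 8.0777;  C_1 = 8.0777 → taut
cable 2: L_2 = ‖A_2−P‖ = 4.9244;  C_2 = 5.4693 → slack
cable 3: L_3 = ‖A_3−P‖ = 5.4083;  C_3 = 5.4083 → taut
cable 4: L_4 = ‖A_4−P‖ = 9.1788;  C_4 = 10.5469 → slack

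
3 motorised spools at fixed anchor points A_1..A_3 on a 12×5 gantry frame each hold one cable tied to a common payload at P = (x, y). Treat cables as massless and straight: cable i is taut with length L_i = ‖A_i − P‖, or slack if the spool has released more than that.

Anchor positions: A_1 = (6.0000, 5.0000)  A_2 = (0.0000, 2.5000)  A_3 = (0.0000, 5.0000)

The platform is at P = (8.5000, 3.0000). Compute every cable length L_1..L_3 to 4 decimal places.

L_1: Δ = A_1−P = (-2.5000, 2.0000) → ‖Δ‖ = √10.2500 = 3.2016
L_2: Δ = A_2−P = (-8.5000, -0.5000) → ‖Δ‖ = √72.5000 = 8.5147
L_3: Δ = A_3−P = (-8.5000, 2.0000) → ‖Δ‖ = √76.2500 = 8.7321

(3.2016, 8.5147, 8.7321)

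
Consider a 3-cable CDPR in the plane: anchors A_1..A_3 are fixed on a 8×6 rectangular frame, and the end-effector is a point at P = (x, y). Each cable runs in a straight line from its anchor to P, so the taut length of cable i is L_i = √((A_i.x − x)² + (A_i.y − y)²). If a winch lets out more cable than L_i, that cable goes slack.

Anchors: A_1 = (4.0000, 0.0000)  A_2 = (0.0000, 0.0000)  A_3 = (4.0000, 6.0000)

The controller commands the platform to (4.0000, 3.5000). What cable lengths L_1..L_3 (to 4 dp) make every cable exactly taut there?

L_1: Δ = A_1−P = (0.0000, -3.5000) → ‖Δ‖ = √12.2500 = 3.5000
L_2: Δ = A_2−P = (-4.0000, -3.5000) → ‖Δ‖ = √28.2500 = 5.3151
L_3: Δ = A_3−P = (0.0000, 2.5000) → ‖Δ‖ = √6.2500 = 2.5000

(3.5000, 5.3151, 2.5000)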